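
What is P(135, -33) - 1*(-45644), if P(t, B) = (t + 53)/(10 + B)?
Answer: 1049624/23 ≈ 45636.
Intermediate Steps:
P(t, B) = (53 + t)/(10 + B)
P(135, -33) - 1*(-45644) = (53 + 135)/(10 - 33) - 1*(-45644) = 188/(-23) + 45644 = -1/23*188 + 45644 = -188/23 + 45644 = 1049624/23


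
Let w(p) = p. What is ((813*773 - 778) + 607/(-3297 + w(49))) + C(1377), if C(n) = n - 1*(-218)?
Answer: 2043855361/3248 ≈ 6.2927e+5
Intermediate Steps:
C(n) = 218 + n (C(n) = n + 218 = 218 + n)
((813*773 - 778) + 607/(-3297 + w(49))) + C(1377) = ((813*773 - 778) + 607/(-3297 + 49)) + (218 + 1377) = ((628449 - 778) + 607/(-3248)) + 1595 = (627671 + 607*(-1/3248)) + 1595 = (627671 - 607/3248) + 1595 = 2038674801/3248 + 1595 = 2043855361/3248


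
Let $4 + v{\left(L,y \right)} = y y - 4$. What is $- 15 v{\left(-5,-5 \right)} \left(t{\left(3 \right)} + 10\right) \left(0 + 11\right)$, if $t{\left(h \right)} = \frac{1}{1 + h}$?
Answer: $- \frac{115005}{4} \approx -28751.0$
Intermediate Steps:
$v{\left(L,y \right)} = -8 + y^{2}$ ($v{\left(L,y \right)} = -4 + \left(y y - 4\right) = -4 + \left(y^{2} - 4\right) = -4 + \left(-4 + y^{2}\right) = -8 + y^{2}$)
$- 15 v{\left(-5,-5 \right)} \left(t{\left(3 \right)} + 10\right) \left(0 + 11\right) = - 15 \left(-8 + \left(-5\right)^{2}\right) \left(\frac{1}{1 + 3} + 10\right) \left(0 + 11\right) = - 15 \left(-8 + 25\right) \left(\frac{1}{4} + 10\right) 11 = \left(-15\right) 17 \left(\frac{1}{4} + 10\right) 11 = - 255 \cdot \frac{41}{4} \cdot 11 = \left(-255\right) \frac{451}{4} = - \frac{115005}{4}$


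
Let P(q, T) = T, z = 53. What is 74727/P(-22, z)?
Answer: 74727/53 ≈ 1409.9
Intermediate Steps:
74727/P(-22, z) = 74727/53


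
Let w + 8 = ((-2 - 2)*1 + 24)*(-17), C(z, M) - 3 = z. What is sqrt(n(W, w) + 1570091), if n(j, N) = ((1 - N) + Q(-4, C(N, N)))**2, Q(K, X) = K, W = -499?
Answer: 2*sqrt(422279) ≈ 1299.7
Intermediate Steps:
C(z, M) = 3 + z
w = -348 (w = -8 + ((-2 - 2)*1 + 24)*(-17) = -8 + (-4*1 + 24)*(-17) = -8 + (-4 + 24)*(-17) = -8 + 20*(-17) = -8 - 340 = -348)
n(j, N) = (-3 - N)**2 (n(j, N) = ((1 - N) - 4)**2 = (-3 - N)**2)
sqrt(n(W, w) + 1570091) = sqrt((3 - 348)**2 + 1570091) = sqrt((-345)**2 + 1570091) = sqrt(119025 + 1570091) = sqrt(1689116) = 2*sqrt(422279)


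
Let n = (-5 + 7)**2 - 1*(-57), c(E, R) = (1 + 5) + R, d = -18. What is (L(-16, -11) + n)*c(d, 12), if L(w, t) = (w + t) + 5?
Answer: 702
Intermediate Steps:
c(E, R) = 6 + R
n = 61 (n = 2**2 + 57 = 4 + 57 = 61)
L(w, t) = 5 + t + w (L(w, t) = (t + w) + 5 = 5 + t + w)
(L(-16, -11) + n)*c(d, 12) = ((5 - 11 - 16) + 61)*(6 + 12) = (-22 + 61)*18 = 39*18 = 702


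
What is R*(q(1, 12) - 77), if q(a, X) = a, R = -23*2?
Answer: 3496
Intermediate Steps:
R = -46
R*(q(1, 12) - 77) = -46*(1 - 77) = -46*(-76) = 3496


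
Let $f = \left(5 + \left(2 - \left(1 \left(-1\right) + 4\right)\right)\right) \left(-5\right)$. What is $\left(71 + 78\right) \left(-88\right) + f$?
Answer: $-13132$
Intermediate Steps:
$f = -20$ ($f = \left(5 + \left(2 - \left(-1 + 4\right)\right)\right) \left(-5\right) = \left(5 + \left(2 - 3\right)\right) \left(-5\right) = \left(5 - 1\right) \left(-5\right) = 4 \left(-5\right) = -20$)
$\left(71 + 78\right) \left(-88\right) + f = \left(71 + 78\right) \left(-88\right) - 20 = 149 \left(-88\right) - 20 = -13112 - 20 = -13132$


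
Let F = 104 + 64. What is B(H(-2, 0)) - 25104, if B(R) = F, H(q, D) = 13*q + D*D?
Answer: -24936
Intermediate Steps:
F = 168
H(q, D) = D² + 13*q (H(q, D) = 13*q + D² = D² + 13*q)
B(R) = 168
B(H(-2, 0)) - 25104 = 168 - 25104 = -24936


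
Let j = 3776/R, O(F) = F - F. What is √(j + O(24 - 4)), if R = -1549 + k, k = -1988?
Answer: 8*I*√23187/1179 ≈ 1.0332*I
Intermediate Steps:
O(F) = 0
R = -3537 (R = -1549 - 1988 = -3537)
j = -3776/3537 (j = 3776/(-3537) = 3776*(-1/3537) = -3776/3537 ≈ -1.0676)
√(j + O(24 - 4)) = √(-3776/3537 + 0) = √(-3776/3537) = 8*I*√23187/1179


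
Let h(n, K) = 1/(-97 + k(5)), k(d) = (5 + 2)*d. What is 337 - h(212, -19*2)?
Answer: 20895/62 ≈ 337.02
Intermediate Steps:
k(d) = 7*d
h(n, K) = -1/62 (h(n, K) = 1/(-97 + 7*5) = 1/(-97 + 35) = 1/(-62) = -1/62)
337 - h(212, -19*2) = 337 - 1*(-1/62) = 337 + 1/62 = 20895/62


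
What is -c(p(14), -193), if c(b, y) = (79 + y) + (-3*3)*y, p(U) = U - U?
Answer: -1623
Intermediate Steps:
p(U) = 0
c(b, y) = 79 - 8*y (c(b, y) = (79 + y) - 9*y = 79 - 8*y)
-c(p(14), -193) = -(79 - 8*(-193)) = -(79 + 1544) = -1*1623 = -1623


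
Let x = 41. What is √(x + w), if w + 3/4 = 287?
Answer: √1309/2 ≈ 18.090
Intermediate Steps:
w = 1145/4 (w = -¾ + 287 = 1145/4 ≈ 286.25)
√(x + w) = √(41 + 1145/4) = √(1309/4) = √1309/2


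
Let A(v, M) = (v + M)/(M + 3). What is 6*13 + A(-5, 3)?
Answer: 233/3 ≈ 77.667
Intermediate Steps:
A(v, M) = (M + v)/(3 + M)
6*13 + A(-5, 3) = 6*13 + (3 - 5)/(3 + 3) = 78 - 2/6 = 78 + (⅙)*(-2) = 78 - ⅓ = 233/3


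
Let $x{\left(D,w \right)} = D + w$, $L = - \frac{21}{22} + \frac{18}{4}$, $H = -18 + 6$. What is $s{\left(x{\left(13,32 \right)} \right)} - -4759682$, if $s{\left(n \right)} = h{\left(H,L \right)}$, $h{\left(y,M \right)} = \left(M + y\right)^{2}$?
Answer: $\frac{575930171}{121} \approx 4.7598 \cdot 10^{6}$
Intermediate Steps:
$H = -12$
$L = \frac{39}{11}$ ($L = \left(-21\right) \frac{1}{22} + 18 \cdot \frac{1}{4} = - \frac{21}{22} + \frac{9}{2} = \frac{39}{11} \approx 3.5455$)
$s{\left(n \right)} = \frac{8649}{121}$ ($s{\left(n \right)} = \left(\frac{39}{11} - 12\right)^{2} = \left(- \frac{93}{11}\right)^{2} = \frac{8649}{121}$)
$s{\left(x{\left(13,32 \right)} \right)} - -4759682 = \frac{8649}{121} - -4759682 = \frac{8649}{121} + 4759682 = \frac{575930171}{121}$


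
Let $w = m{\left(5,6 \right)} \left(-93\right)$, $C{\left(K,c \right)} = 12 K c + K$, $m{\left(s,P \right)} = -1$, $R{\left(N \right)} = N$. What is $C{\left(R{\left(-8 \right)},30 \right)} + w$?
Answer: $-2795$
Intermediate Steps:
$C{\left(K,c \right)} = K + 12 K c$ ($C{\left(K,c \right)} = 12 K c + K = K + 12 K c$)
$w = 93$ ($w = \left(-1\right) \left(-93\right) = 93$)
$C{\left(R{\left(-8 \right)},30 \right)} + w = - 8 \left(1 + 12 \cdot 30\right) + 93 = - 8 \left(1 + 360\right) + 93 = \left(-8\right) 361 + 93 = -2888 + 93 = -2795$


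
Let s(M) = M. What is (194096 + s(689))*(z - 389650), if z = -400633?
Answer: -153935274155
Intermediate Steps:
(194096 + s(689))*(z - 389650) = (194096 + 689)*(-400633 - 389650) = 194785*(-790283) = -153935274155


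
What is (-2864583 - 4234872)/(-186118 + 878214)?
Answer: -7099455/692096 ≈ -10.258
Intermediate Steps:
(-2864583 - 4234872)/(-186118 + 878214) = -7099455/692096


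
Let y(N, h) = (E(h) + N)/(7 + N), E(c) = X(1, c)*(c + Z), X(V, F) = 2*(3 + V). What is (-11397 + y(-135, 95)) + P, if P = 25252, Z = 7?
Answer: 1772759/128 ≈ 13850.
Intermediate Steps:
X(V, F) = 6 + 2*V
E(c) = 56 + 8*c (E(c) = (6 + 2*1)*(c + 7) = (6 + 2)*(7 + c) = 8*(7 + c) = 56 + 8*c)
y(N, h) = (56 + N + 8*h)/(7 + N) (y(N, h) = ((56 + 8*h) + N)/(7 + N) = (56 + N + 8*h)/(7 + N))
(-11397 + y(-135, 95)) + P = (-11397 + (56 - 135 + 8*95)/(7 - 135)) + 25252 = (-11397 + (56 - 135 + 760)/(-128)) + 25252 = (-11397 - 1/128*681) + 25252 = (-11397 - 681/128) + 25252 = -1459497/128 + 25252 = 1772759/128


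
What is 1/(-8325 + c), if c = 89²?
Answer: -1/404 ≈ -0.0024752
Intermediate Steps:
c = 7921
1/(-8325 + c) = 1/(-8325 + 7921) = 1/(-404) = -1/404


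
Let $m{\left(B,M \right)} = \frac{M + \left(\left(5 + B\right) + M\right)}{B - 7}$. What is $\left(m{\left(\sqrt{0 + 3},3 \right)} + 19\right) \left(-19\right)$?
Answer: $- \frac{7543}{23} + \frac{171 \sqrt{3}}{23} \approx -315.08$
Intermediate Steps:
$m{\left(B,M \right)} = \frac{5 + B + 2 M}{-7 + B}$ ($m{\left(B,M \right)} = \frac{M + \left(5 + B + M\right)}{-7 + B} = \frac{5 + B + 2 M}{-7 + B}$)
$\left(m{\left(\sqrt{0 + 3},3 \right)} + 19\right) \left(-19\right) = \left(\frac{5 + \sqrt{0 + 3} + 2 \cdot 3}{-7 + \sqrt{0 + 3}} + 19\right) \left(-19\right) = \left(\frac{5 + \sqrt{3} + 6}{-7 + \sqrt{3}} + 19\right) \left(-19\right) = \left(\frac{11 + \sqrt{3}}{-7 + \sqrt{3}} + 19\right) \left(-19\right) = \left(19 + \frac{11 + \sqrt{3}}{-7 + \sqrt{3}}\right) \left(-19\right) = -361 - \frac{19 \left(11 + \sqrt{3}\right)}{-7 + \sqrt{3}}$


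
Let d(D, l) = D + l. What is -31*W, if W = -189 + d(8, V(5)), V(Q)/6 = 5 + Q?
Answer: 3751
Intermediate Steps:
V(Q) = 30 + 6*Q (V(Q) = 6*(5 + Q) = 30 + 6*Q)
W = -121 (W = -189 + (8 + (30 + 6*5)) = -189 + (8 + (30 + 30)) = -189 + (8 + 60) = -189 + 68 = -121)
-31*W = -31*(-121) = 3751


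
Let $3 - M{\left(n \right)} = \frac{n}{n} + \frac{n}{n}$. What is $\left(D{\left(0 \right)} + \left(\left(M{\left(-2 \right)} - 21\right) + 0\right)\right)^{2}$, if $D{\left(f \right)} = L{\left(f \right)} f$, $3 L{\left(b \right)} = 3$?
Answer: $400$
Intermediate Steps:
$M{\left(n \right)} = 1$ ($M{\left(n \right)} = 3 - \left(\frac{n}{n} + \frac{n}{n}\right) = 3 - \left(1 + 1\right) = 3 - 2 = 1$)
$L{\left(b \right)} = 1$ ($L{\left(b \right)} = \frac{1}{3} \cdot 3 = 1$)
$D{\left(f \right)} = f$ ($D{\left(f \right)} = 1 f = f$)
$\left(D{\left(0 \right)} + \left(\left(M{\left(-2 \right)} - 21\right) + 0\right)\right)^{2} = \left(0 + \left(\left(1 - 21\right) + 0\right)\right)^{2} = \left(0 + \left(-20 + 0\right)\right)^{2} = \left(0 - 20\right)^{2} = \left(-20\right)^{2} = 400$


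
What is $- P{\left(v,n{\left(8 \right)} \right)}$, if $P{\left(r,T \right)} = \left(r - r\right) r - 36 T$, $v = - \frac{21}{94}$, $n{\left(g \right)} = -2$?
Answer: $-72$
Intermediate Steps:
$v = - \frac{21}{94}$ ($v = \left(-21\right) \frac{1}{94} = - \frac{21}{94} \approx -0.2234$)
$P{\left(r,T \right)} = - 36 T$ ($P{\left(r,T \right)} = 0 r - 36 T = 0 - 36 T = - 36 T$)
$- P{\left(v,n{\left(8 \right)} \right)} = - \left(-36\right) \left(-2\right) = \left(-1\right) 72 = -72$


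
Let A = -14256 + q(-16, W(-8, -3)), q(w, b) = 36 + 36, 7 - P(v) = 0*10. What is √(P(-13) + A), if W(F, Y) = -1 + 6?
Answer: I*√14177 ≈ 119.07*I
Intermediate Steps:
W(F, Y) = 5
P(v) = 7 (P(v) = 7 - 0*10 = 7 - 1*0 = 7 + 0 = 7)
q(w, b) = 72
A = -14184 (A = -14256 + 72 = -14184)
√(P(-13) + A) = √(7 - 14184) = √(-14177) = I*√14177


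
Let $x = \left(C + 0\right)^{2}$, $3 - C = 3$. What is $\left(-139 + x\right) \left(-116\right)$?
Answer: $16124$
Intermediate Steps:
$C = 0$ ($C = 3 - 3 = 0$)
$x = 0$ ($x = \left(0 + 0\right)^{2} = 0^{2} = 0$)
$\left(-139 + x\right) \left(-116\right) = \left(-139 + 0\right) \left(-116\right) = \left(-139\right) \left(-116\right) = 16124$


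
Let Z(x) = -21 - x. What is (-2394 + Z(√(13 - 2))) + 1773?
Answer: -642 - √11 ≈ -645.32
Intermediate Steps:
(-2394 + Z(√(13 - 2))) + 1773 = (-2394 + (-21 - √(13 - 2))) + 1773 = (-2394 + (-21 - √11)) + 1773 = (-2415 - √11) + 1773 = -642 - √11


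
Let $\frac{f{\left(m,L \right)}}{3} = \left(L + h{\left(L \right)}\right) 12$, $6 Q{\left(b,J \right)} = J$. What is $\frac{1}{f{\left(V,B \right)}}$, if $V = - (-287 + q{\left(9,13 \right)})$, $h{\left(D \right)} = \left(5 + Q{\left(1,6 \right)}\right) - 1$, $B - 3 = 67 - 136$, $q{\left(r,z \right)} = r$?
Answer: $- \frac{1}{2196} \approx -0.00045537$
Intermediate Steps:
$Q{\left(b,J \right)} = \frac{J}{6}$
$B = -66$ ($B = 3 + \left(67 - 136\right) = 3 - 69 = -66$)
$h{\left(D \right)} = 5$ ($h{\left(D \right)} = \left(5 + \frac{1}{6} \cdot 6\right) - 1 = \left(5 + 1\right) - 1 = 6 - 1 = 5$)
$V = 278$ ($V = - (-287 + 9) = \left(-1\right) \left(-278\right) = 278$)
$f{\left(m,L \right)} = 180 + 36 L$ ($f{\left(m,L \right)} = 3 \left(L + 5\right) 12 = 3 \left(5 + L\right) 12 = 3 \left(60 + 12 L\right) = 180 + 36 L$)
$\frac{1}{f{\left(V,B \right)}} = \frac{1}{180 + 36 \left(-66\right)} = \frac{1}{180 - 2376} = \frac{1}{-2196} = - \frac{1}{2196}$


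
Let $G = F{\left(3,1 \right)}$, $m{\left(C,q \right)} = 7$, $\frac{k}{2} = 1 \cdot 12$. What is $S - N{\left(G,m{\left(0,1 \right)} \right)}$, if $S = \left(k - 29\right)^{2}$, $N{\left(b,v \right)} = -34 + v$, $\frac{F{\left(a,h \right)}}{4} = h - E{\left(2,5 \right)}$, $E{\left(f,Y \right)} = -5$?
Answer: $52$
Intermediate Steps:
$k = 24$ ($k = 2 \cdot 1 \cdot 12 = 2 \cdot 12 = 24$)
$F{\left(a,h \right)} = 20 + 4 h$ ($F{\left(a,h \right)} = 4 \left(h - -5\right) = 4 \left(h + 5\right) = 4 \left(5 + h\right) = 20 + 4 h$)
$G = 24$ ($G = 20 + 4 \cdot 1 = 20 + 4 = 24$)
$S = 25$ ($S = \left(24 - 29\right)^{2} = \left(-5\right)^{2} = 25$)
$S - N{\left(G,m{\left(0,1 \right)} \right)} = 25 - \left(-34 + 7\right) = 25 - -27 = 25 + 27 = 52$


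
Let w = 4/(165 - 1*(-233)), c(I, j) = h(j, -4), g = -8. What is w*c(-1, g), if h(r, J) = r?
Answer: -16/199 ≈ -0.080402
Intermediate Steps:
c(I, j) = j
w = 2/199 (w = 4/(165 + 233) = 4/398 = (1/398)*4 = 2/199 ≈ 0.010050)
w*c(-1, g) = (2/199)*(-8) = -16/199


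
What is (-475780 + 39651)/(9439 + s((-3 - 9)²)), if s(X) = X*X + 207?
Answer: -436129/30382 ≈ -14.355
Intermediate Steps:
s(X) = 207 + X² (s(X) = X² + 207 = 207 + X²)
(-475780 + 39651)/(9439 + s((-3 - 9)²)) = (-475780 + 39651)/(9439 + (207 + ((-3 - 9)²)²)) = -436129/(9439 + (207 + ((-12)²)²)) = -436129/(9439 + (207 + 144²)) = -436129/(9439 + (207 + 20736)) = -436129/(9439 + 20943) = -436129/30382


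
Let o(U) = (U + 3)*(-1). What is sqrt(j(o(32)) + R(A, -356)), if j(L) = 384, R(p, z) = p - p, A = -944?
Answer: 8*sqrt(6) ≈ 19.596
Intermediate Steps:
o(U) = -3 - U (o(U) = (3 + U)*(-1) = -3 - U)
R(p, z) = 0
sqrt(j(o(32)) + R(A, -356)) = sqrt(384 + 0) = sqrt(384) = 8*sqrt(6)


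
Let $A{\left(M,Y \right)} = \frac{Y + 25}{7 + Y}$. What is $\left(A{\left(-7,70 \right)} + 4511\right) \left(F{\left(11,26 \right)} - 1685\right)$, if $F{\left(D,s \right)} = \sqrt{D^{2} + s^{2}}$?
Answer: $- \frac{585439770}{77} + \frac{347442 \sqrt{797}}{77} \approx -7.4757 \cdot 10^{6}$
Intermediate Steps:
$A{\left(M,Y \right)} = \frac{25 + Y}{7 + Y}$
$\left(A{\left(-7,70 \right)} + 4511\right) \left(F{\left(11,26 \right)} - 1685\right) = \left(\frac{25 + 70}{7 + 70} + 4511\right) \left(\sqrt{11^{2} + 26^{2}} - 1685\right) = \left(\frac{1}{77} \cdot 95 + 4511\right) \left(\sqrt{121 + 676} - 1685\right) = \left(\frac{1}{77} \cdot 95 + 4511\right) \left(\sqrt{797} - 1685\right) = \left(\frac{95}{77} + 4511\right) \left(-1685 + \sqrt{797}\right) = \frac{347442 \left(-1685 + \sqrt{797}\right)}{77} = - \frac{585439770}{77} + \frac{347442 \sqrt{797}}{77}$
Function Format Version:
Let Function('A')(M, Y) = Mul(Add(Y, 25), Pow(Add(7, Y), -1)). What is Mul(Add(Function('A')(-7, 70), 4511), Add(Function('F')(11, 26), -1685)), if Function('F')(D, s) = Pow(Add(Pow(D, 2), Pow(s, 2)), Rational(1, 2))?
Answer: Add(Rational(-585439770, 77), Mul(Rational(347442, 77), Pow(797, Rational(1, 2)))) ≈ -7.4757e+6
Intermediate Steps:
Function('A')(M, Y) = Mul(Pow(Add(7, Y), -1), Add(25, Y)) (Function('A')(M, Y) = Mul(Add(25, Y), Pow(Add(7, Y), -1)) = Mul(Pow(Add(7, Y), -1), Add(25, Y)))
Mul(Add(Function('A')(-7, 70), 4511), Add(Function('F')(11, 26), -1685)) = Mul(Add(Mul(Pow(Add(7, 70), -1), Add(25, 70)), 4511), Add(Pow(Add(Pow(11, 2), Pow(26, 2)), Rational(1, 2)), -1685)) = Mul(Add(Mul(Pow(77, -1), 95), 4511), Add(Pow(Add(121, 676), Rational(1, 2)), -1685)) = Mul(Add(Mul(Rational(1, 77), 95), 4511), Add(Pow(797, Rational(1, 2)), -1685)) = Mul(Add(Rational(95, 77), 4511), Add(-1685, Pow(797, Rational(1, 2)))) = Mul(Rational(347442, 77), Add(-1685, Pow(797, Rational(1, 2)))) = Add(Rational(-585439770, 77), Mul(Rational(347442, 77), Pow(797, Rational(1, 2))))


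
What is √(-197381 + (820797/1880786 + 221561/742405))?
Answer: 17*I*√1331577439130771533184889030/1396304930330 ≈ 444.27*I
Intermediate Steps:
√(-197381 + (820797/1880786 + 221561/742405)) = √(-197381 + 1026072623731/1396304930330) = √(-275603037380841999/1396304930330) = 17*I*√1331577439130771533184889030/1396304930330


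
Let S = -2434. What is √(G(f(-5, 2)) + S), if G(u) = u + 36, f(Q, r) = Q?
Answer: 3*I*√267 ≈ 49.02*I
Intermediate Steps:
G(u) = 36 + u
√(G(f(-5, 2)) + S) = √((36 - 5) - 2434) = √(31 - 2434) = √(-2403) = 3*I*√267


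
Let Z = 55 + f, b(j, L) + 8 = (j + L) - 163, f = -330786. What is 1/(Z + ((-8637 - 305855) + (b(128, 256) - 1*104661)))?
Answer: -1/749671 ≈ -1.3339e-6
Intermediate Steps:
b(j, L) = -171 + L + j (b(j, L) = -8 + ((j + L) - 163) = -8 + ((L + j) - 163) = -8 + (-163 + L + j) = -171 + L + j)
Z = -330731 (Z = 55 - 330786 = -330731)
1/(Z + ((-8637 - 305855) + (b(128, 256) - 1*104661))) = 1/(-330731 + ((-8637 - 305855) + ((-171 + 256 + 128) - 1*104661))) = 1/(-330731 + (-314492 + (213 - 104661))) = 1/(-330731 + (-314492 - 104448)) = 1/(-330731 - 418940) = 1/(-749671) = -1/749671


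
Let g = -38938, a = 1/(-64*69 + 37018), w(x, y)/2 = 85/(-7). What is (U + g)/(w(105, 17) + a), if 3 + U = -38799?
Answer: 771363320/240971 ≈ 3201.1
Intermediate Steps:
w(x, y) = -170/7 (w(x, y) = 2*(85/(-7)) = 2*(85*(-⅐)) = 2*(-85/7) = -170/7)
U = -38802 (U = -3 - 38799 = -38802)
a = 1/32602 (a = 1/(-4416 + 37018) = 1/32602 ≈ 3.0673e-5)
(U + g)/(w(105, 17) + a) = (-38802 - 38938)/(-170/7 + 1/32602) = -77740/(-5542333/228214) = -77740*(-228214/5542333) = 771363320/240971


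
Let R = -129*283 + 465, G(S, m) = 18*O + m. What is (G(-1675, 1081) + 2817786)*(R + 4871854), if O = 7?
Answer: 13632120177316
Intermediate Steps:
G(S, m) = 126 + m (G(S, m) = 18*7 + m = 126 + m)
R = -36042 (R = -36507 + 465 = -36042)
(G(-1675, 1081) + 2817786)*(R + 4871854) = ((126 + 1081) + 2817786)*(-36042 + 4871854) = (1207 + 2817786)*4835812 = 2818993*4835812 = 13632120177316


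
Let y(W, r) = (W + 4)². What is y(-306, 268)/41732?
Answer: 22801/10433 ≈ 2.1855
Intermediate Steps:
y(W, r) = (4 + W)²
y(-306, 268)/41732 = (4 - 306)²/41732 = (-302)²*(1/41732) = 91204*(1/41732) = 22801/10433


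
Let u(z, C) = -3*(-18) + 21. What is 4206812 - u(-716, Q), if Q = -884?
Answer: 4206737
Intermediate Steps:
u(z, C) = 75 (u(z, C) = 54 + 21 = 75)
4206812 - u(-716, Q) = 4206812 - 1*75 = 4206812 - 75 = 4206737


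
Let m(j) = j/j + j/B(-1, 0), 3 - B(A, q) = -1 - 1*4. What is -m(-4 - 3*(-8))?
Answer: -7/2 ≈ -3.5000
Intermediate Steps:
B(A, q) = 8 (B(A, q) = 3 - (-1 - 1*4) = 3 - (-1 - 4) = 3 - 1*(-5) = 3 + 5 = 8)
m(j) = 1 + j/8 (m(j) = j/j + j/8 = 1 + j*(⅛) = 1 + j/8)
-m(-4 - 3*(-8)) = -(1 + (-4 - 3*(-8))/8) = -(1 + (-4 + 24)/8) = -(1 + (⅛)*20) = -(1 + 5/2) = -1*7/2 = -7/2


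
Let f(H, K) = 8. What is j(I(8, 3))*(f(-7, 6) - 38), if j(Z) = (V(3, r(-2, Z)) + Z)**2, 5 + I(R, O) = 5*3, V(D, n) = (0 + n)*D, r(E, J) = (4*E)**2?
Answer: -1224120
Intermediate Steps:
r(E, J) = 16*E**2
V(D, n) = D*n (V(D, n) = n*D = D*n)
I(R, O) = 10 (I(R, O) = -5 + 5*3 = -5 + 15 = 10)
j(Z) = (192 + Z)**2 (j(Z) = (3*(16*(-2)**2) + Z)**2 = (3*(16*4) + Z)**2 = (3*64 + Z)**2 = (192 + Z)**2)
j(I(8, 3))*(f(-7, 6) - 38) = (192 + 10)**2*(8 - 38) = 202**2*(-30) = 40804*(-30) = -1224120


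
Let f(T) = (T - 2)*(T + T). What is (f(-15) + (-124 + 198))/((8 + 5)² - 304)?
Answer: -584/135 ≈ -4.3259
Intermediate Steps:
f(T) = 2*T*(-2 + T) (f(T) = (-2 + T)*(2*T) = 2*T*(-2 + T))
(f(-15) + (-124 + 198))/((8 + 5)² - 304) = (2*(-15)*(-2 - 15) + (-124 + 198))/((8 + 5)² - 304) = (2*(-15)*(-17) + 74)/(13² - 304) = (510 + 74)/(169 - 304) = 584/(-135) = 584*(-1/135) = -584/135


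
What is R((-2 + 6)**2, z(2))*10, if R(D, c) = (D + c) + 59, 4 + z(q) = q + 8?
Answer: 810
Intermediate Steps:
z(q) = 4 + q (z(q) = -4 + (q + 8) = -4 + (8 + q) = 4 + q)
R(D, c) = 59 + D + c
R((-2 + 6)**2, z(2))*10 = (59 + (-2 + 6)**2 + (4 + 2))*10 = (59 + 4**2 + 6)*10 = (59 + 16 + 6)*10 = 81*10 = 810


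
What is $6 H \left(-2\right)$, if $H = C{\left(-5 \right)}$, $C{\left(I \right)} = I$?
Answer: $60$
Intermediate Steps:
$H = -5$
$6 H \left(-2\right) = 6 \left(-5\right) \left(-2\right) = \left(-30\right) \left(-2\right) = 60$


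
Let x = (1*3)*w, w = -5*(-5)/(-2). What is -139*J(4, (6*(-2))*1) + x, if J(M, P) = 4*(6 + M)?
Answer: -11195/2 ≈ -5597.5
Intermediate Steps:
w = -25/2 (w = 25*(-½) = -25/2 ≈ -12.500)
J(M, P) = 24 + 4*M
x = -75/2 (x = (1*3)*(-25/2) = 3*(-25/2) = -75/2 ≈ -37.500)
-139*J(4, (6*(-2))*1) + x = -139*(24 + 4*4) - 75/2 = -139*(24 + 16) - 75/2 = -139*40 - 75/2 = -5560 - 75/2 = -11195/2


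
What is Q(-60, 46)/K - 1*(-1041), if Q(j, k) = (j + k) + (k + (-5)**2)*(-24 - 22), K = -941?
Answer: 982861/941 ≈ 1044.5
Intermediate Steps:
Q(j, k) = -1150 + j - 45*k (Q(j, k) = (j + k) + (k + 25)*(-46) = (j + k) + (25 + k)*(-46) = (j + k) + (-1150 - 46*k) = -1150 + j - 45*k)
Q(-60, 46)/K - 1*(-1041) = (-1150 - 60 - 45*46)/(-941) - 1*(-1041) = (-1150 - 60 - 2070)*(-1/941) + 1041 = -3280*(-1/941) + 1041 = 3280/941 + 1041 = 982861/941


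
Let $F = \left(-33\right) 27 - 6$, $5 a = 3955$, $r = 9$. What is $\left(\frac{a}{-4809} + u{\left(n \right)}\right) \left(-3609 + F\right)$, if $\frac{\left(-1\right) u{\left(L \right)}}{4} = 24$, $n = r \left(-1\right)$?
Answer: $\frac{99229630}{229} \approx 4.3332 \cdot 10^{5}$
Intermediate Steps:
$a = 791$ ($a = \frac{1}{5} \cdot 3955 = 791$)
$n = -9$ ($n = 9 \left(-1\right) = -9$)
$u{\left(L \right)} = -96$ ($u{\left(L \right)} = \left(-4\right) 24 = -96$)
$F = -897$ ($F = -891 - 6 = -897$)
$\left(\frac{a}{-4809} + u{\left(n \right)}\right) \left(-3609 + F\right) = \left(\frac{791}{-4809} - 96\right) \left(-3609 - 897\right) = \left(791 \left(- \frac{1}{4809}\right) - 96\right) \left(-4506\right) = \left(- \frac{113}{687} - 96\right) \left(-4506\right) = \left(- \frac{66065}{687}\right) \left(-4506\right) = \frac{99229630}{229}$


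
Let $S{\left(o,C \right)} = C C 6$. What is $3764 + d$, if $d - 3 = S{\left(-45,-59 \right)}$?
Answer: $24653$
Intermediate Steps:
$S{\left(o,C \right)} = 6 C^{2}$ ($S{\left(o,C \right)} = C^{2} \cdot 6 = 6 C^{2}$)
$d = 20889$ ($d = 3 + 6 \left(-59\right)^{2} = 3 + 6 \cdot 3481 = 3 + 20886 = 20889$)
$3764 + d = 3764 + 20889 = 24653$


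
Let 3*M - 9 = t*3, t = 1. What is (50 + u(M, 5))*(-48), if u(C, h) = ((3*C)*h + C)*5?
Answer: -17760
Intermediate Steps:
M = 4 (M = 3 + (1*3)/3 = 3 + (1/3)*3 = 3 + 1 = 4)
u(C, h) = 5*C + 15*C*h (u(C, h) = (3*C*h + C)*5 = (C + 3*C*h)*5 = 5*C + 15*C*h)
(50 + u(M, 5))*(-48) = (50 + 5*4*(1 + 3*5))*(-48) = (50 + 5*4*(1 + 15))*(-48) = (50 + 5*4*16)*(-48) = (50 + 320)*(-48) = 370*(-48) = -17760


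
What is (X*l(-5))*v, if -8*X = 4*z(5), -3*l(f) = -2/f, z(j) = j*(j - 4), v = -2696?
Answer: -2696/3 ≈ -898.67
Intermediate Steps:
z(j) = j*(-4 + j)
l(f) = 2/(3*f) (l(f) = -(-2)/(3*f) = 2/(3*f))
X = -5/2 (X = -5*(-4 + 5)/2 = -5*1/2 = -5/2 ≈ -2.5000)
(X*l(-5))*v = -5/(3*(-5))*(-2696) = -5*(-1)/(3*5)*(-2696) = -5/2*(-2/15)*(-2696) = (1/3)*(-2696) = -2696/3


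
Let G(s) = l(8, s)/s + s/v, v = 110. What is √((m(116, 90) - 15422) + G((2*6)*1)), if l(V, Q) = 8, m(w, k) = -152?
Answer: I*√423981030/165 ≈ 124.79*I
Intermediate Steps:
G(s) = 8/s + s/110
√((m(116, 90) - 15422) + G((2*6)*1)) = √((-152 - 15422) + (8/(((2*6)*1)) + ((2*6)*1)/110)) = √(-15574 + (8/((12*1)) + (12*1)/110)) = √(-15574 + (8/12 + (1/110)*12)) = √(-15574 + (8*(1/12) + 6/55)) = √(-15574 + (⅔ + 6/55)) = √(-15574 + 128/165) = √(-2569582/165) = I*√423981030/165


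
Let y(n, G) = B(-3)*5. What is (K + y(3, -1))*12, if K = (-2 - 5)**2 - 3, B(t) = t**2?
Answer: 1092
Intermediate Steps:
y(n, G) = 45 (y(n, G) = (-3)**2*5 = 9*5 = 45)
K = 46 (K = (-7)**2 - 3 = 49 - 3 = 46)
(K + y(3, -1))*12 = (46 + 45)*12 = 91*12 = 1092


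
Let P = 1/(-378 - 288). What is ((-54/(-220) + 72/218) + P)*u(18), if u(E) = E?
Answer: 2292704/221815 ≈ 10.336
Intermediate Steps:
P = -1/666 (P = 1/(-666) = -1/666 ≈ -0.0015015)
((-54/(-220) + 72/218) + P)*u(18) = ((-54/(-220) + 72/218) - 1/666)*18 = ((-54*(-1/220) + 72*(1/218)) - 1/666)*18 = ((27/110 + 36/109) - 1/666)*18 = (6903/11990 - 1/666)*18 = (1146352/1996335)*18 = 2292704/221815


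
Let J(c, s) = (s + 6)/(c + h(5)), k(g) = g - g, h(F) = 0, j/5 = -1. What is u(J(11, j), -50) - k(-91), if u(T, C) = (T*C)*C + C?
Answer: 1950/11 ≈ 177.27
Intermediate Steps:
j = -5 (j = 5*(-1) = -5)
k(g) = 0
J(c, s) = (6 + s)/c (J(c, s) = (s + 6)/(c + 0) = (6 + s)/c)
u(T, C) = C + T*C² (u(T, C) = (C*T)*C + C = T*C² + C = C + T*C²)
u(J(11, j), -50) - k(-91) = -50*(1 - 50*(6 - 5)/11) - 1*0 = -50*(1 - 50/11) + 0 = -50*(-39/11) + 0 = 1950/11 + 0 = 1950/11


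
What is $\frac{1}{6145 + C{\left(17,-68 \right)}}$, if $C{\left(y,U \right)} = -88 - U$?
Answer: $\frac{1}{6125} \approx 0.00016327$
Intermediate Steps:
$\frac{1}{6145 + C{\left(17,-68 \right)}} = \frac{1}{6145 - 20} = \frac{1}{6125}$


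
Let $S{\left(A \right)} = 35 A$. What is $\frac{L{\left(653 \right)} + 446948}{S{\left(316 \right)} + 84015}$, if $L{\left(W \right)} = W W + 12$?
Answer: $\frac{873369}{95075} \approx 9.1861$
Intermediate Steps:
$L{\left(W \right)} = 12 + W^{2}$ ($L{\left(W \right)} = W^{2} + 12 = 12 + W^{2}$)
$\frac{L{\left(653 \right)} + 446948}{S{\left(316 \right)} + 84015} = \frac{\left(12 + 653^{2}\right) + 446948}{35 \cdot 316 + 84015} = \frac{\left(12 + 426409\right) + 446948}{11060 + 84015} = \frac{426421 + 446948}{95075} = 873369 \cdot \frac{1}{95075} = \frac{873369}{95075}$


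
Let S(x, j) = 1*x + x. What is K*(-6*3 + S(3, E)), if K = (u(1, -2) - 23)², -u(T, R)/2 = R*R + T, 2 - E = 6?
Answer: -13068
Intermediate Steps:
E = -4 (E = 2 - 1*6 = 2 - 6 = -4)
u(T, R) = -2*T - 2*R² (u(T, R) = -2*(R*R + T) = -2*(R² + T) = -2*(T + R²) = -2*T - 2*R²)
K = 1089 (K = ((-2*1 - 2*(-2)²) - 23)² = ((-2 - 2*4) - 23)² = ((-2 - 8) - 23)² = (-10 - 23)² = (-33)² = 1089)
S(x, j) = 2*x (S(x, j) = x + x = 2*x)
K*(-6*3 + S(3, E)) = 1089*(-6*3 + 2*3) = 1089*(-18 + 6) = 1089*(-12) = -13068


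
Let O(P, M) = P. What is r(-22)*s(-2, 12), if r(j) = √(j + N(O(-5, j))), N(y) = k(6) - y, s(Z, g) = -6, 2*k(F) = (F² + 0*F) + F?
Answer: -12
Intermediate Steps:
k(F) = F/2 + F²/2 (k(F) = ((F² + 0*F) + F)/2 = ((F² + 0) + F)/2 = (F² + F)/2 = (F + F²)/2 = F/2 + F²/2)
N(y) = 21 - y (N(y) = (½)*6*(1 + 6) - y = (½)*6*7 - y = 21 - y)
r(j) = √(26 + j) (r(j) = √(j + (21 - 1*(-5))) = √(j + (21 + 5)) = √(j + 26) = √(26 + j))
r(-22)*s(-2, 12) = √(26 - 22)*(-6) = √4*(-6) = 2*(-6) = -12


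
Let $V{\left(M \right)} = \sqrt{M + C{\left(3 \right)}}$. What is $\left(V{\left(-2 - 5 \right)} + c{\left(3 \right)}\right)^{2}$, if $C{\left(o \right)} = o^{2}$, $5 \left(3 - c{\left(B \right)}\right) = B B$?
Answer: $\frac{86}{25} + \frac{12 \sqrt{2}}{5} \approx 6.8341$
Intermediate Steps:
$c{\left(B \right)} = 3 - \frac{B^{2}}{5}$ ($c{\left(B \right)} = 3 - \frac{B B}{5} = 3 - \frac{B^{2}}{5}$)
$V{\left(M \right)} = \sqrt{9 + M}$ ($V{\left(M \right)} = \sqrt{M + 3^{2}} = \sqrt{M + 9} = \sqrt{9 + M}$)
$\left(V{\left(-2 - 5 \right)} + c{\left(3 \right)}\right)^{2} = \left(\sqrt{9 - 7} + \left(3 - \frac{3^{2}}{5}\right)\right)^{2} = \left(\sqrt{9 - 7} + \left(3 - \frac{9}{5}\right)\right)^{2} = \left(\sqrt{2} + \left(3 - \frac{9}{5}\right)\right)^{2} = \left(\sqrt{2} + \frac{6}{5}\right)^{2} = \left(\frac{6}{5} + \sqrt{2}\right)^{2}$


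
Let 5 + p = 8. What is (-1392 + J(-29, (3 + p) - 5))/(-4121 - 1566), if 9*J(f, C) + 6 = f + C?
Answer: 1142/4653 ≈ 0.24543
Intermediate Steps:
p = 3 (p = -5 + 8 = 3)
J(f, C) = -⅔ + C/9 + f/9 (J(f, C) = -⅔ + (f + C)/9 = -⅔ + (C + f)/9 = -⅔ + (C/9 + f/9) = -⅔ + C/9 + f/9)
(-1392 + J(-29, (3 + p) - 5))/(-4121 - 1566) = (-1392 + (-⅔ + ((3 + 3) - 5)/9 + (⅑)*(-29)))/(-4121 - 1566) = (-1392 + (-⅔ + (6 - 5)/9 - 29/9))/(-5687) = (-1392 + (-⅔ + (⅑)*1 - 29/9))*(-1/5687) = (-1392 + (-⅔ + ⅑ - 29/9))*(-1/5687) = (-1392 - 34/9)*(-1/5687) = -12562/9*(-1/5687) = 1142/4653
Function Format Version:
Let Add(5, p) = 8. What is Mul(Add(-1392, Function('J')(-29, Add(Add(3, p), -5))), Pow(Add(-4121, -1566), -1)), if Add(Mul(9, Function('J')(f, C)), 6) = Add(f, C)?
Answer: Rational(1142, 4653) ≈ 0.24543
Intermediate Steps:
p = 3 (p = Add(-5, 8) = 3)
Function('J')(f, C) = Add(Rational(-2, 3), Mul(Rational(1, 9), C), Mul(Rational(1, 9), f)) (Function('J')(f, C) = Add(Rational(-2, 3), Mul(Rational(1, 9), Add(f, C))) = Add(Rational(-2, 3), Mul(Rational(1, 9), Add(C, f))) = Add(Rational(-2, 3), Add(Mul(Rational(1, 9), C), Mul(Rational(1, 9), f))) = Add(Rational(-2, 3), Mul(Rational(1, 9), C), Mul(Rational(1, 9), f)))
Mul(Add(-1392, Function('J')(-29, Add(Add(3, p), -5))), Pow(Add(-4121, -1566), -1)) = Mul(Add(-1392, Add(Rational(-2, 3), Mul(Rational(1, 9), Add(Add(3, 3), -5)), Mul(Rational(1, 9), -29))), Pow(Add(-4121, -1566), -1)) = Mul(Add(-1392, Add(Rational(-2, 3), Mul(Rational(1, 9), Add(6, -5)), Rational(-29, 9))), Pow(-5687, -1)) = Mul(Add(-1392, Add(Rational(-2, 3), Mul(Rational(1, 9), 1), Rational(-29, 9))), Rational(-1, 5687)) = Mul(Add(-1392, Add(Rational(-2, 3), Rational(1, 9), Rational(-29, 9))), Rational(-1, 5687)) = Mul(Add(-1392, Rational(-34, 9)), Rational(-1, 5687)) = Mul(Rational(-12562, 9), Rational(-1, 5687)) = Rational(1142, 4653)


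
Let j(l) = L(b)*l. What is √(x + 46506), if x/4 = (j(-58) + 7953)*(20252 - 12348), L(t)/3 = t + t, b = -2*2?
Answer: 3*√32833114 ≈ 17190.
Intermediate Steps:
b = -4
L(t) = 6*t (L(t) = 3*(t + t) = 3*(2*t) = 6*t)
j(l) = -24*l (j(l) = (6*(-4))*l = -24*l)
x = 295451520 (x = 4*((-24*(-58) + 7953)*(20252 - 12348)) = 4*((1392 + 7953)*7904) = 4*(9345*7904) = 4*73862880 = 295451520)
√(x + 46506) = √(295451520 + 46506) = √295498026 = 3*√32833114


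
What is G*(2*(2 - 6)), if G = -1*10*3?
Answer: 240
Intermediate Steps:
G = -30 (G = -10*3 = -30)
G*(2*(2 - 6)) = -60*(2 - 6) = -60*(-4) = -30*(-8) = 240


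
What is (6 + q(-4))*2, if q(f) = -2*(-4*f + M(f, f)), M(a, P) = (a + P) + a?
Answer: -4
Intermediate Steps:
M(a, P) = P + 2*a (M(a, P) = (P + a) + a = P + 2*a)
q(f) = 2*f (q(f) = -2*(-4*f + (f + 2*f)) = -2*(-4*f + 3*f) = -(-2)*f = 2*f)
(6 + q(-4))*2 = (6 + 2*(-4))*2 = (6 - 8)*2 = -2*2 = -4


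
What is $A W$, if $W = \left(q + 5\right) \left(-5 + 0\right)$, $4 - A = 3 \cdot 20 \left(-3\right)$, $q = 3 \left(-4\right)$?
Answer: $6440$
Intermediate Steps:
$q = -12$
$A = 184$ ($A = 4 - 3 \cdot 20 \left(-3\right) = 4 - 60 \left(-3\right) = 4 - -180 = 4 + 180 = 184$)
$W = 35$ ($W = \left(-12 + 5\right) \left(-5 + 0\right) = \left(-7\right) \left(-5\right) = 35$)
$A W = 184 \cdot 35 = 6440$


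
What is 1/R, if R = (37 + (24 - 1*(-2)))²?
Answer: 1/3969 ≈ 0.00025195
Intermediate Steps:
R = 3969 (R = (37 + (24 + 2))² = (37 + 26)² = 63² = 3969)
1/R = 1/3969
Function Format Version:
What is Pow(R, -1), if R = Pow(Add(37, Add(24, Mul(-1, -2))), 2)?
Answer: Rational(1, 3969) ≈ 0.00025195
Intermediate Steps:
R = 3969 (R = Pow(Add(37, Add(24, 2)), 2) = Pow(Add(37, 26), 2) = Pow(63, 2) = 3969)
Pow(R, -1) = Pow(3969, -1) = Rational(1, 3969)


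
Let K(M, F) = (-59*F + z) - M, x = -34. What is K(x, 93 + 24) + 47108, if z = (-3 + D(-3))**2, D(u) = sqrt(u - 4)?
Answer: 40241 - 6*I*sqrt(7) ≈ 40241.0 - 15.875*I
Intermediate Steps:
D(u) = sqrt(-4 + u)
z = (-3 + I*sqrt(7))**2 (z = (-3 + sqrt(-4 - 3))**2 = (-3 + sqrt(-7))**2 = (-3 + I*sqrt(7))**2 ≈ 2.0 - 15.875*I)
K(M, F) = (3 - I*sqrt(7))**2 - M - 59*F (K(M, F) = (-59*F + (3 - I*sqrt(7))**2) - M = ((3 - I*sqrt(7))**2 - 59*F) - M = (3 - I*sqrt(7))**2 - M - 59*F)
K(x, 93 + 24) + 47108 = ((3 - I*sqrt(7))**2 - 1*(-34) - 59*(93 + 24)) + 47108 = ((3 - I*sqrt(7))**2 + 34 - 59*117) + 47108 = ((3 - I*sqrt(7))**2 + 34 - 6903) + 47108 = (-6869 + (3 - I*sqrt(7))**2) + 47108 = 40239 + (3 - I*sqrt(7))**2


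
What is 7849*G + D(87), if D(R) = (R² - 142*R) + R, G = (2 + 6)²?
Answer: 497638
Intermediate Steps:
G = 64 (G = 8² = 64)
D(R) = R² - 141*R
7849*G + D(87) = 7849*64 + 87*(-141 + 87) = 502336 + 87*(-54) = 502336 - 4698 = 497638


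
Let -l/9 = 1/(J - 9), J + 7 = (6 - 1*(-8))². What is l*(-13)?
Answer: 13/20 ≈ 0.65000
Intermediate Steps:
J = 189 (J = -7 + (6 - 1*(-8))² = -7 + (6 + 8)² = -7 + 14² = -7 + 196 = 189)
l = -1/20 (l = -9/(189 - 9) = -9/180 = -9*1/180 = -1/20 ≈ -0.050000)
l*(-13) = -1/20*(-13) = 13/20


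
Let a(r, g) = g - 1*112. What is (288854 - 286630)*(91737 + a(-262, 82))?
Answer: 203956368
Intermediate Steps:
a(r, g) = -112 + g (a(r, g) = g - 112 = -112 + g)
(288854 - 286630)*(91737 + a(-262, 82)) = (288854 - 286630)*(91737 + (-112 + 82)) = 2224*(91737 - 30) = 2224*91707 = 203956368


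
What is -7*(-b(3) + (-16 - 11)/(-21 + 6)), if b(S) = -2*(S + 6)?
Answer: -693/5 ≈ -138.60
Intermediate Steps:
b(S) = -12 - 2*S (b(S) = -2*(6 + S) = -12 - 2*S)
-7*(-b(3) + (-16 - 11)/(-21 + 6)) = -7*(-(-12 - 2*3) + (-16 - 11)/(-21 + 6)) = -7*(-(-12 - 6) - 27/(-15)) = -7*(-1*(-18) - 27*(-1/15)) = -7*(18 + 9/5) = -7*99/5 = -693/5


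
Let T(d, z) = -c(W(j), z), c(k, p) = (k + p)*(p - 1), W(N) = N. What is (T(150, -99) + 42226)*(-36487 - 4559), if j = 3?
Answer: -1339166796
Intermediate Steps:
c(k, p) = (-1 + p)*(k + p) (c(k, p) = (k + p)*(-1 + p) = (-1 + p)*(k + p))
T(d, z) = 3 - z**2 - 2*z (T(d, z) = -(z**2 - 1*3 - z + 3*z) = -(z**2 - 3 - z + 3*z) = -(-3 + z**2 + 2*z) = 3 - z**2 - 2*z)
(T(150, -99) + 42226)*(-36487 - 4559) = ((3 - 1*(-99)**2 - 2*(-99)) + 42226)*(-36487 - 4559) = ((3 - 1*9801 + 198) + 42226)*(-41046) = ((3 - 9801 + 198) + 42226)*(-41046) = (-9600 + 42226)*(-41046) = 32626*(-41046) = -1339166796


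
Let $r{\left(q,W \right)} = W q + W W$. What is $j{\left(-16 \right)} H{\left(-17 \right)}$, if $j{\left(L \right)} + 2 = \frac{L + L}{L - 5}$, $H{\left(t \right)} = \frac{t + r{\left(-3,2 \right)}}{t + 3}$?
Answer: $- \frac{95}{147} \approx -0.64626$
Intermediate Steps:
$r{\left(q,W \right)} = W^{2} + W q$ ($r{\left(q,W \right)} = W q + W^{2} = W^{2} + W q$)
$H{\left(t \right)} = \frac{-2 + t}{3 + t}$ ($H{\left(t \right)} = \frac{t + 2 \left(2 - 3\right)}{t + 3} = \frac{t + 2 \left(-1\right)}{3 + t} = \frac{t - 2}{3 + t} = \frac{-2 + t}{3 + t}$)
$j{\left(L \right)} = -2 + \frac{2 L}{-5 + L}$ ($j{\left(L \right)} = -2 + \frac{L + L}{L - 5} = -2 + \frac{2 L}{-5 + L}$)
$j{\left(-16 \right)} H{\left(-17 \right)} = \frac{10}{-5 - 16} \frac{-2 - 17}{3 - 17} = \frac{10}{-21} \frac{1}{-14} \left(-19\right) = 10 \left(- \frac{1}{21}\right) \left(\left(- \frac{1}{14}\right) \left(-19\right)\right) = \left(- \frac{10}{21}\right) \frac{19}{14} = - \frac{95}{147}$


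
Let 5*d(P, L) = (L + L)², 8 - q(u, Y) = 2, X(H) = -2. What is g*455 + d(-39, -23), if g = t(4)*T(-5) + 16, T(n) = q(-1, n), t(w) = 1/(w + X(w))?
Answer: 45341/5 ≈ 9068.2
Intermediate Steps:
q(u, Y) = 6 (q(u, Y) = 8 - 1*2 = 8 - 2 = 6)
t(w) = 1/(-2 + w) (t(w) = 1/(w - 2) = 1/(-2 + w))
T(n) = 6
d(P, L) = 4*L²/5 (d(P, L) = (L + L)²/5 = (2*L)²/5 = (4*L²)/5 = 4*L²/5)
g = 19 (g = 6/(-2 + 4) + 16 = 6/2 + 16 = (½)*6 + 16 = 3 + 16 = 19)
g*455 + d(-39, -23) = 19*455 + (⅘)*(-23)² = 8645 + (⅘)*529 = 8645 + 2116/5 = 45341/5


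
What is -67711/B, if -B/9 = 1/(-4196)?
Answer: -284115356/9 ≈ -3.1568e+7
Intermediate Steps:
B = 9/4196 (B = -9/(-4196) = -9*(-1/4196) = 9/4196 ≈ 0.0021449)
-67711/B = -67711/9/4196 = -67711*4196/9 = -284115356/9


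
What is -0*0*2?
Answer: 0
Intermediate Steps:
-0*0*2 = -17*0*2 = 0*2 = 0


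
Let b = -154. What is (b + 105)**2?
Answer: 2401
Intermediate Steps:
(b + 105)**2 = (-154 + 105)**2 = (-49)**2 = 2401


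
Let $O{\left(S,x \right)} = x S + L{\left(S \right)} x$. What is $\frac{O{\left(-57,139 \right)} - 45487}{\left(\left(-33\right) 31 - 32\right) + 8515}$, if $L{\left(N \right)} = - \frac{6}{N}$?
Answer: $- \frac{253628}{35435} \approx -7.1576$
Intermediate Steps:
$O{\left(S,x \right)} = S x - \frac{6 x}{S}$ ($O{\left(S,x \right)} = x S + - \frac{6}{S} x = S x - \frac{6 x}{S}$)
$\frac{O{\left(-57,139 \right)} - 45487}{\left(\left(-33\right) 31 - 32\right) + 8515} = \frac{\frac{139 \left(-6 + \left(-57\right)^{2}\right)}{-57} - 45487}{\left(\left(-33\right) 31 - 32\right) + 8515} = \frac{139 \left(- \frac{1}{57}\right) \left(-6 + 3249\right) - 45487}{\left(-1023 - 32\right) + 8515} = \frac{139 \left(- \frac{1}{57}\right) 3243 - 45487}{-1055 + 8515} = \frac{- \frac{150259}{19} - 45487}{7460} = \left(- \frac{1014512}{19}\right) \frac{1}{7460} = - \frac{253628}{35435}$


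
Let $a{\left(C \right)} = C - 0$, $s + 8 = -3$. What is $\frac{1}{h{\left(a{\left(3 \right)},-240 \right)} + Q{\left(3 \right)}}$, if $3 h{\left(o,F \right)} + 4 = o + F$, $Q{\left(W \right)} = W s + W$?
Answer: $- \frac{3}{331} \approx -0.0090634$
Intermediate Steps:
$s = -11$ ($s = -8 - 3 = -11$)
$a{\left(C \right)} = C$ ($a{\left(C \right)} = C + 0 = C$)
$Q{\left(W \right)} = - 10 W$ ($Q{\left(W \right)} = W \left(-11\right) + W = - 11 W + W = - 10 W$)
$h{\left(o,F \right)} = - \frac{4}{3} + \frac{F}{3} + \frac{o}{3}$ ($h{\left(o,F \right)} = - \frac{4}{3} + \frac{o + F}{3} = - \frac{4}{3} + \frac{F + o}{3} = - \frac{4}{3} + \left(\frac{F}{3} + \frac{o}{3}\right) = - \frac{4}{3} + \frac{F}{3} + \frac{o}{3}$)
$\frac{1}{h{\left(a{\left(3 \right)},-240 \right)} + Q{\left(3 \right)}} = \frac{1}{\left(- \frac{4}{3} + \frac{1}{3} \left(-240\right) + \frac{1}{3} \cdot 3\right) - 30} = \frac{1}{\left(- \frac{4}{3} - 80 + 1\right) - 30} = \frac{1}{- \frac{241}{3} - 30} = \frac{1}{- \frac{331}{3}} = - \frac{3}{331}$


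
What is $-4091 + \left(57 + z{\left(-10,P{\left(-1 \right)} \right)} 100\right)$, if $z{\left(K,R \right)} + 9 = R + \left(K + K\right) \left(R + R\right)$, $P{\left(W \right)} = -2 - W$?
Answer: $-1034$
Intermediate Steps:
$z{\left(K,R \right)} = -9 + R + 4 K R$ ($z{\left(K,R \right)} = -9 + \left(R + \left(K + K\right) \left(R + R\right)\right) = -9 + \left(R + 2 K 2 R\right) = -9 + \left(R + 4 K R\right) = -9 + R + 4 K R$)
$-4091 + \left(57 + z{\left(-10,P{\left(-1 \right)} \right)} 100\right) = -4091 + \left(57 + \left(-9 - 1 + 4 \left(-10\right) \left(-2 - -1\right)\right) 100\right) = -4091 + \left(57 + \left(-9 + \left(-2 + 1\right) + 4 \left(-10\right) \left(-2 + 1\right)\right) 100\right) = -4091 + \left(57 + \left(-9 - 1 + 4 \left(-10\right) \left(-1\right)\right) 100\right) = -4091 + \left(57 + \left(-9 - 1 + 40\right) 100\right) = -4091 + \left(57 + 30 \cdot 100\right) = -4091 + \left(57 + 3000\right) = -4091 + 3057 = -1034$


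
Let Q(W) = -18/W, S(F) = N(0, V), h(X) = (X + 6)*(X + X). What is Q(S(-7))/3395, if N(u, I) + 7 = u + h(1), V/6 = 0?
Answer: -18/23765 ≈ -0.00075742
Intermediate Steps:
V = 0 (V = 6*0 = 0)
h(X) = 2*X*(6 + X) (h(X) = (6 + X)*(2*X) = 2*X*(6 + X))
N(u, I) = 7 + u (N(u, I) = -7 + (u + 2*1*(6 + 1)) = -7 + (u + 2*1*7) = -7 + (u + 14) = -7 + (14 + u) = 7 + u)
S(F) = 7 (S(F) = 7 + 0 = 7)
Q(S(-7))/3395 = -18/7/3395 = -18*⅐*(1/3395) = -18/7*1/3395 = -18/23765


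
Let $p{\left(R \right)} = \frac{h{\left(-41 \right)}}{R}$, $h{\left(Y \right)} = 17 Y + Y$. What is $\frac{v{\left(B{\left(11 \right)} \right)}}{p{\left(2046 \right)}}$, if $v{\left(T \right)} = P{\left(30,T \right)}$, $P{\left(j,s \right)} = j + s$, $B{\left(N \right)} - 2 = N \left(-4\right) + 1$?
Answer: $\frac{3751}{123} \approx 30.496$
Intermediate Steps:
$B{\left(N \right)} = 3 - 4 N$ ($B{\left(N \right)} = 2 + \left(N \left(-4\right) + 1\right) = 2 - \left(-1 + 4 N\right) = 3 - 4 N$)
$h{\left(Y \right)} = 18 Y$
$v{\left(T \right)} = 30 + T$
$p{\left(R \right)} = - \frac{738}{R}$ ($p{\left(R \right)} = \frac{18 \left(-41\right)}{R} = - \frac{738}{R}$)
$\frac{v{\left(B{\left(11 \right)} \right)}}{p{\left(2046 \right)}} = \frac{30 + \left(3 - 44\right)}{\left(-738\right) \frac{1}{2046}} = \frac{30 - 41}{- \frac{123}{341}} = \left(-11\right) \left(- \frac{341}{123}\right) = \frac{3751}{123}$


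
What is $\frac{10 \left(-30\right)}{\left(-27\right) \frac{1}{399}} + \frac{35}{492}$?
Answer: $\frac{2181235}{492} \approx 4433.4$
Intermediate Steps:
$\frac{10 \left(-30\right)}{\left(-27\right) \frac{1}{399}} + \frac{35}{492} = - \frac{300}{\left(-27\right) \frac{1}{399}} + 35 \cdot \frac{1}{492} = - \frac{300}{- \frac{9}{133}} + \frac{35}{492} = \left(-300\right) \left(- \frac{133}{9}\right) + \frac{35}{492} = \frac{13300}{3} + \frac{35}{492} = \frac{2181235}{492}$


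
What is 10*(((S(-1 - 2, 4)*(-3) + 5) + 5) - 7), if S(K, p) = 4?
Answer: -90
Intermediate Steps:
10*(((S(-1 - 2, 4)*(-3) + 5) + 5) - 7) = 10*(((4*(-3) + 5) + 5) - 7) = 10*(((-12 + 5) + 5) - 7) = 10*((-7 + 5) - 7) = 10*(-2 - 7) = 10*(-9) = -90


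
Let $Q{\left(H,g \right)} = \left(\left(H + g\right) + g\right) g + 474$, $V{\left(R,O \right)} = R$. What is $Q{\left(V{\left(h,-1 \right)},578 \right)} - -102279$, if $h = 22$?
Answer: $783637$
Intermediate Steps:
$Q{\left(H,g \right)} = 474 + g \left(H + 2 g\right)$ ($Q{\left(H,g \right)} = \left(H + 2 g\right) g + 474 = g \left(H + 2 g\right) + 474 = 474 + g \left(H + 2 g\right)$)
$Q{\left(V{\left(h,-1 \right)},578 \right)} - -102279 = \left(474 + 2 \cdot 578^{2} + 22 \cdot 578\right) - -102279 = \left(474 + 2 \cdot 334084 + 12716\right) + 102279 = \left(474 + 668168 + 12716\right) + 102279 = 681358 + 102279 = 783637$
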